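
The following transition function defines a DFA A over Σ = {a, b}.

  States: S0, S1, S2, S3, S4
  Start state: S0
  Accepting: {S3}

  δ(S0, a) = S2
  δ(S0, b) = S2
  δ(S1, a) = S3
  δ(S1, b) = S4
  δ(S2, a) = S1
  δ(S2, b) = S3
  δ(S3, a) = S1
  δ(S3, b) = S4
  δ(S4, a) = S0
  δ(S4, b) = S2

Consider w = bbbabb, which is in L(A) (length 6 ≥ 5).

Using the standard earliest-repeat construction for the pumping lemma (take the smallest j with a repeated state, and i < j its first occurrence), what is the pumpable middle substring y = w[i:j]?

State sequence: S0 -b-> S2 -b-> S3 -b-> S4 -a-> S0 -b-> S2 -b-> S3
First repeat at step 4: S0 was already visited.

So i = 0, j = 4, giving x = w[0:0] = ε, y = w[0:4] = bbba, z = w[4:6] = bb.
Check: |xy| = 4 ≤ 5 and |y| = 4 ≥ 1. Reading y takes A from S0 back to S0, so every xyⁱz is accepted.
The DFA has 5 states, so the proof of the pumping lemma guarantees a repeated state among the first 5+1 visited; the segment between the two visits is the pumpable y.

bbba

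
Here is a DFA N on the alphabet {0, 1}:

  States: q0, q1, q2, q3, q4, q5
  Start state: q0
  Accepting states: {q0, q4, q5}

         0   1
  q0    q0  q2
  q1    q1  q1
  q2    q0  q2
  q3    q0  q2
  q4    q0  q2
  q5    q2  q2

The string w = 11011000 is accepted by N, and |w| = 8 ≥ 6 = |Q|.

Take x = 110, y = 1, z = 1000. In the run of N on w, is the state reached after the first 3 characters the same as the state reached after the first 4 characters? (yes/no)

State sequence: q0 -1-> q2 -1-> q2 -0-> q0 -1-> q2

After x (step 3): q0. After xy (step 4): q2.
They differ (q0 ≠ q2), so y is not a cycle from the state after x; this split is not the one the pumping-lemma construction produces, and pumping y need not keep the string in L(N).

no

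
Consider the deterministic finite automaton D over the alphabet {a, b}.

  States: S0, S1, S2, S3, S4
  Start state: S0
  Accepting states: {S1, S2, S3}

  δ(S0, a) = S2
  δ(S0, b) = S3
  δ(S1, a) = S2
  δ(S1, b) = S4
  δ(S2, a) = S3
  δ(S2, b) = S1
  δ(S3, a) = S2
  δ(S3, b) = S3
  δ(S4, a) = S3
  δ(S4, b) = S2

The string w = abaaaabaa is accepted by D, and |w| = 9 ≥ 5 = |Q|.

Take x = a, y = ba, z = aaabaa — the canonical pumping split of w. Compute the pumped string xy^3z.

abababaaaabaa

xy^3z = a·ba·ba·ba·aaabaa = abababaaaabaa.
Reading y = ba takes D from S2 back to S2, so after x·y·y·y the machine is still in S2, and z then leads to the accepting state S3. Hence abababaaaabaa ∈ L(D).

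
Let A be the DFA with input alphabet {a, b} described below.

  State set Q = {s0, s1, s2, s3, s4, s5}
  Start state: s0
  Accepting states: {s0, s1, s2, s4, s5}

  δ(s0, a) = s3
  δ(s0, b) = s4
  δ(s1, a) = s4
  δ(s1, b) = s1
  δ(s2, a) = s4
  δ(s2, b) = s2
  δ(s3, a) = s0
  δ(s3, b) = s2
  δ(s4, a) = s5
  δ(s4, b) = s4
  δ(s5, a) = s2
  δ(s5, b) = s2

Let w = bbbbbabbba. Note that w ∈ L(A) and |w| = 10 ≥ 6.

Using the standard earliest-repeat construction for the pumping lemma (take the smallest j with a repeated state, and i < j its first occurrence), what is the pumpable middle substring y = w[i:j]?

Run of A on w = b b b b b a b b b a:
  step 0: s0  (start)
  step 1: s4  (read b: s0→s4)
  step 2: s4  (read b: s4→s4)   ← first repeat (s4 seen earlier)
  step 3: s4  (read b: s4→s4)
  step 4: s4  (read b: s4→s4)
  step 5: s4  (read b: s4→s4)
  step 6: s5  (read a: s4→s5)
  step 7: s2  (read b: s5→s2)
  step 8: s2  (read b: s2→s2)
  step 9: s2  (read b: s2→s2)
  step 10: s4  (read a: s2→s4)

So i = 1, j = 2, giving x = w[0:1] = b, y = w[1:2] = b, z = w[2:10] = bbbabbba.
Check: |xy| = 2 ≤ 6 and |y| = 1 ≥ 1. Reading y takes A from s4 back to s4, so every xyⁱz is accepted.

b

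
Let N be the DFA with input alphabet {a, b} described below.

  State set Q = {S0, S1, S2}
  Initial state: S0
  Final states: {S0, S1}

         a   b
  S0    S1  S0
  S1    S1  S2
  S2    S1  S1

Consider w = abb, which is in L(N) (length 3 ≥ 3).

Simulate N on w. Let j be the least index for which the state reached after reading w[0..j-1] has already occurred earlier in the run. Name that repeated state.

State sequence: S0 -a-> S1 -b-> S2 -b-> S1
First repeat at step 3: S1 was already visited.

The earliest repeat is at step j = 3: N is in S1, which it already visited at step i = 1.

S1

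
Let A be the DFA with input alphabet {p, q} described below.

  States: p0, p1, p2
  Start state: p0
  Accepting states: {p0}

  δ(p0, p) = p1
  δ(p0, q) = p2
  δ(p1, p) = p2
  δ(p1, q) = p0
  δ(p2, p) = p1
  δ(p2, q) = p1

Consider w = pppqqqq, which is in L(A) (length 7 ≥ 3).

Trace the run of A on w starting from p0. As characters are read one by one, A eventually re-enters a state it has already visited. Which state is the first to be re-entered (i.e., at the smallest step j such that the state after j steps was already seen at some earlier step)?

State sequence: p0 -p-> p1 -p-> p2 -p-> p1 -q-> p0 -q-> p2 -q-> p1 -q-> p0
First repeat at step 3: p1 was already visited.

The earliest repeat is at step j = 3: A is in p1, which it already visited at step i = 1.
The DFA has 3 states, so the proof of the pumping lemma guarantees a repeated state among the first 3+1 visited; the segment between the two visits is the pumpable y.

p1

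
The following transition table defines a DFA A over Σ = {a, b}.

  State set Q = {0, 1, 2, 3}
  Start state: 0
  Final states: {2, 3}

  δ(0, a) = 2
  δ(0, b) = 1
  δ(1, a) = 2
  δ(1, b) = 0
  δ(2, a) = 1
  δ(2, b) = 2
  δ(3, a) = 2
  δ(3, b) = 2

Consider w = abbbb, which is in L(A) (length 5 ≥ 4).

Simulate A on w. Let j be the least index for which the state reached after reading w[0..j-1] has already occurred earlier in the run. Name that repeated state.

2

Run of A on w = a b b b b:
  step 0: 0  (start)
  step 1: 2  (read a: 0→2)
  step 2: 2  (read b: 2→2)   ← first repeat (2 seen earlier)
  step 3: 2  (read b: 2→2)
  step 4: 2  (read b: 2→2)
  step 5: 2  (read b: 2→2)

The earliest repeat is at step j = 2: A is in 2, which it already visited at step i = 1.
Pumping length from the standard proof: p = 4 (the number of states). The repeated state found above gives |xy| = j ≤ 4 and |y| = j − i ≥ 1.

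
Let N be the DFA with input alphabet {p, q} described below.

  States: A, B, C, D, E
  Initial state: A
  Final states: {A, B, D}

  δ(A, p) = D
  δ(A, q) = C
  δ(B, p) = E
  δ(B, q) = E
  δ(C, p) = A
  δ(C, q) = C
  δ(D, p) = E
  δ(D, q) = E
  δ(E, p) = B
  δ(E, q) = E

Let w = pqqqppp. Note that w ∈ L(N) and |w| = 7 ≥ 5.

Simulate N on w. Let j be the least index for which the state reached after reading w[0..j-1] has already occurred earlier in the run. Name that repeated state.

State sequence: A -p-> D -q-> E -q-> E -q-> E -p-> B -p-> E -p-> B
First repeat at step 3: E was already visited.

The earliest repeat is at step j = 3: N is in E, which it already visited at step i = 2.
With |Q| = 5, pigeonhole forces a state repeat no later than step 5; the substring read between the first and second visits to that state can be pumped.

E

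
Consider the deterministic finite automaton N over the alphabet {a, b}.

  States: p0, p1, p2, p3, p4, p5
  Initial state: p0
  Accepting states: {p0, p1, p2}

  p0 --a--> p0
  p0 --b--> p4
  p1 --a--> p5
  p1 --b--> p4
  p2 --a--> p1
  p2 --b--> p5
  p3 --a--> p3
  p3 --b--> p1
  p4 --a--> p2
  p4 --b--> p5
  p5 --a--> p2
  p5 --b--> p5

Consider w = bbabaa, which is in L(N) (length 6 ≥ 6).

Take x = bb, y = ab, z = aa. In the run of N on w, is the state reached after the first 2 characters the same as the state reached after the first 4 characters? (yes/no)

yes

Run of N on the first 4 characters of w = b b a b:
  step 0: p0  (start)
  step 1: p4  (read b: p0→p4)
  step 2: p5  (read b: p4→p5)
  step 3: p2  (read a: p5→p2)
  step 4: p5  (read b: p2→p5)

After x (step 2): p5. After xy (step 4): p5.
They match, so y = ab drives N around a cycle from p5 back to itself; pumping y any number of times keeps N in p5 before reading z, and xyⁱz ∈ L(N) for every i ≥ 0.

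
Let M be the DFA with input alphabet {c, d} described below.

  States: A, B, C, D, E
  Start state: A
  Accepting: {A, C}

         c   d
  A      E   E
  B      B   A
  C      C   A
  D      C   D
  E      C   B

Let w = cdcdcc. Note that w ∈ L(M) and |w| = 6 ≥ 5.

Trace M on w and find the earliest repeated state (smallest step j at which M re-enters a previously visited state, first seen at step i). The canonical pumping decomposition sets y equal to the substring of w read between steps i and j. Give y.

c

State sequence: A -c-> E -d-> B -c-> B -d-> A -c-> E -c-> C
First repeat at step 3: B was already visited.

So i = 2, j = 3, giving x = w[0:2] = cd, y = w[2:3] = c, z = w[3:6] = dcc.
Check: |xy| = 3 ≤ 5 and |y| = 1 ≥ 1. Reading y takes M from B back to B, so every xyⁱz is accepted.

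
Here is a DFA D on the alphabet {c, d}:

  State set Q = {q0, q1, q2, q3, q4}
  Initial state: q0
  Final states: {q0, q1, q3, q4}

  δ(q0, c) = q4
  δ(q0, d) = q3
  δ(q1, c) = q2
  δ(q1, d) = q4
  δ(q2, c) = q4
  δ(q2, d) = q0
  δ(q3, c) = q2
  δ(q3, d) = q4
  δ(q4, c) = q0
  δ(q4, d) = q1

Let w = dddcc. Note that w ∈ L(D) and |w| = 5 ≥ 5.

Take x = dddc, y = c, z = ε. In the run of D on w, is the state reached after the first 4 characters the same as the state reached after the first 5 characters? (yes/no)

Run of D on the first 5 characters of w = d d d c c:
  step 0: q0  (start)
  step 1: q3  (read d: q0→q3)
  step 2: q4  (read d: q3→q4)
  step 3: q1  (read d: q4→q1)
  step 4: q2  (read c: q1→q2)
  step 5: q4  (read c: q2→q4)

After x (step 4): q2. After xy (step 5): q4.
They differ (q2 ≠ q4), so y is not a cycle from the state after x; this split is not the one the pumping-lemma construction produces, and pumping y need not keep the string in L(D).

no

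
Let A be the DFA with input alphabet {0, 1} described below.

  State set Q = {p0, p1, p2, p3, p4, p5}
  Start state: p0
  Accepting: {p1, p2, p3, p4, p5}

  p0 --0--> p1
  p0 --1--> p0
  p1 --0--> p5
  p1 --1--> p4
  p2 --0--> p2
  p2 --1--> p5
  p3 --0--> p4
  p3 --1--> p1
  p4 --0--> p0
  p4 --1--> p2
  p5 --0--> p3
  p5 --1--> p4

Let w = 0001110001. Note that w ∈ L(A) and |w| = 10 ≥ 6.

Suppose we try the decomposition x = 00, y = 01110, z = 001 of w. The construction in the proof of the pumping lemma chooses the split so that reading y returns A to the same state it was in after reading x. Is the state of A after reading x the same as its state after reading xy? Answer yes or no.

State sequence: p0 -0-> p1 -0-> p5 -0-> p3 -1-> p1 -1-> p4 -1-> p2 -0-> p2

After x (step 2): p5. After xy (step 7): p2.
They differ (p5 ≠ p2), so y is not a cycle from the state after x; this split is not the one the pumping-lemma construction produces, and pumping y need not keep the string in L(A).

no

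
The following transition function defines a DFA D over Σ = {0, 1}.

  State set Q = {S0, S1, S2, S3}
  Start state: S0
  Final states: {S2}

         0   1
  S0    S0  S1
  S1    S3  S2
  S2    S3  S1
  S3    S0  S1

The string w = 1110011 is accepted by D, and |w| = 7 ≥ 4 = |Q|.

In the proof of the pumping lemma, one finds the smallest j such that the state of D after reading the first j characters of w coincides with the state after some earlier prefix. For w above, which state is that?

State sequence: S0 -1-> S1 -1-> S2 -1-> S1 -0-> S3 -0-> S0 -1-> S1 -1-> S2
First repeat at step 3: S1 was already visited.

The earliest repeat is at step j = 3: D is in S1, which it already visited at step i = 1.
The DFA has 4 states, so the proof of the pumping lemma guarantees a repeated state among the first 4+1 visited; the segment between the two visits is the pumpable y.

S1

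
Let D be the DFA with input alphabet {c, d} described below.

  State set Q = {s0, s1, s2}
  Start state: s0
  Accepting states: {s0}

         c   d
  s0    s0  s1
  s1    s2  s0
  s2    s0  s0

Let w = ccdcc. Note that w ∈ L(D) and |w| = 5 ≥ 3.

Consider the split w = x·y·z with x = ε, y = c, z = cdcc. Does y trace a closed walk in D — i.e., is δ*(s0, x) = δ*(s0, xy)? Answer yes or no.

State sequence: s0 -c-> s0

After x (step 0): s0. After xy (step 1): s0.
They match, so y = c drives D around a cycle from s0 back to itself; pumping y any number of times keeps D in s0 before reading z, and xyⁱz ∈ L(D) for every i ≥ 0.

yes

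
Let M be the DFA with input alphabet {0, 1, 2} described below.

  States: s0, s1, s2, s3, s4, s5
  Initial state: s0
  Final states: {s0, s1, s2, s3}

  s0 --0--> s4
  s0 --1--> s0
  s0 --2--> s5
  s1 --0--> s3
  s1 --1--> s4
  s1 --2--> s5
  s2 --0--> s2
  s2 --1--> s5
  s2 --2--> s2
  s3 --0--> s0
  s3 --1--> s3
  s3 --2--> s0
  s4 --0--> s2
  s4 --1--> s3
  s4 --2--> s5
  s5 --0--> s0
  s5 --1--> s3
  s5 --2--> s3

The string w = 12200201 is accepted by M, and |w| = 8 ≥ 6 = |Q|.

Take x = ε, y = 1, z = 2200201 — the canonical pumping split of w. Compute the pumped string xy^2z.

xy^2z = ε·1·1·2200201 = 112200201.
Reading y = 1 takes M from s0 back to s0, so after x·y·y the machine is still in s0, and z then leads to the accepting state s0. Hence 112200201 ∈ L(M).

112200201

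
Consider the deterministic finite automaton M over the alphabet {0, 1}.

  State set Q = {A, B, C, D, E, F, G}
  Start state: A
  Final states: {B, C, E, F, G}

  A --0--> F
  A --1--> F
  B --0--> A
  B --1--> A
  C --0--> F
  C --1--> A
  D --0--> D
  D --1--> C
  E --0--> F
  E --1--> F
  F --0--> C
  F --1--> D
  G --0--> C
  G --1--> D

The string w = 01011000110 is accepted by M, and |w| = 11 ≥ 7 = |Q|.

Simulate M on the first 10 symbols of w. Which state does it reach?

Run of M on the first 10 characters of w = 0 1 0 1 1 0 0 0 1 1:
  step 0: A  (start)
  step 1: F  (read 0: A→F)
  step 2: D  (read 1: F→D)
  step 3: D  (read 0: D→D)
  step 4: C  (read 1: D→C)
  step 5: A  (read 1: C→A)
  step 6: F  (read 0: A→F)
  step 7: C  (read 0: F→C)
  step 8: F  (read 0: C→F)
  step 9: D  (read 1: F→D)
  step 10: C  (read 1: D→C)

After reading 10 characters, M is in state C.

C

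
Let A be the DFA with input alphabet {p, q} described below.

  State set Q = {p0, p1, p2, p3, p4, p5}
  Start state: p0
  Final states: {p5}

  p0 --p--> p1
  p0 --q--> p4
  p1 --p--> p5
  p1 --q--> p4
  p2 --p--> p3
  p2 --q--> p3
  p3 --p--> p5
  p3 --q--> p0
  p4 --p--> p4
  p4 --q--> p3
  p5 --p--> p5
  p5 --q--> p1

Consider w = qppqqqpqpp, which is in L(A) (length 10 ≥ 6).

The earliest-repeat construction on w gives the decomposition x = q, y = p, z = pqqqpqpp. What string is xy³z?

xy^3z = q·p·p·p·pqqqpqpp = qppppqqqpqpp.
Reading y = p takes A from p4 back to p4, so after x·y·y·y the machine is still in p4, and z then leads to the accepting state p5. Hence qppppqqqpqpp ∈ L(A).

qppppqqqpqpp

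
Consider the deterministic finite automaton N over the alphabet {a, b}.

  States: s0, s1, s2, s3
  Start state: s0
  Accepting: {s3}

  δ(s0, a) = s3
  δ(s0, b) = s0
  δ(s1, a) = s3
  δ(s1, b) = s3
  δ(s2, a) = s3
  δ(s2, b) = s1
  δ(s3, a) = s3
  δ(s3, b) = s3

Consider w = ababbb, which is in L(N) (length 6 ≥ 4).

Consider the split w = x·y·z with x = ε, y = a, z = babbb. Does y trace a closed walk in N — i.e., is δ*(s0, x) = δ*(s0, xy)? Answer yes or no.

Run of N on the first 1 characters of w = a:
  step 0: s0  (start)
  step 1: s3  (read a: s0→s3)

After x (step 0): s0. After xy (step 1): s3.
They differ (s0 ≠ s3), so y is not a cycle from the state after x; this split is not the one the pumping-lemma construction produces, and pumping y need not keep the string in L(N).

no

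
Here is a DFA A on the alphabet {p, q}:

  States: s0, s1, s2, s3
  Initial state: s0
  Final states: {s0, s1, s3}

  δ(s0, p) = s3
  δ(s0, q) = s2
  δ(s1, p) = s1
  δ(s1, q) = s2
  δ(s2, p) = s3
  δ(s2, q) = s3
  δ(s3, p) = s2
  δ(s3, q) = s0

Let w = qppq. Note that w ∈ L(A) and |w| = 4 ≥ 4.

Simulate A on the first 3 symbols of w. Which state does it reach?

Run of A on the first 3 characters of w = q p p:
  step 0: s0  (start)
  step 1: s2  (read q: s0→s2)
  step 2: s3  (read p: s2→s3)
  step 3: s2  (read p: s3→s2)

After reading 3 characters, A is in state s2.
(This kind of state-tracing is the core of the pumping-lemma construction: with 4 states, pigeonhole forces a repeat within the first 4 steps.)

s2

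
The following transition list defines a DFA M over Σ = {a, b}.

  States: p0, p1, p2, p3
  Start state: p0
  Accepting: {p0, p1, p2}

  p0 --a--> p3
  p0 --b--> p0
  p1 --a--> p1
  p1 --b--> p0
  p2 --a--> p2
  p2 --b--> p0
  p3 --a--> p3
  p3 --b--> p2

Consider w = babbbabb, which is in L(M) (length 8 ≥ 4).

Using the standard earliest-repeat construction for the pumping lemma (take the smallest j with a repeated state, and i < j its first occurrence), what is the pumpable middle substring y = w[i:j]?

Run of M on w = b a b b b a b b:
  step 0: p0  (start)
  step 1: p0  (read b: p0→p0)   ← first repeat (p0 seen earlier)
  step 2: p3  (read a: p0→p3)
  step 3: p2  (read b: p3→p2)
  step 4: p0  (read b: p2→p0)
  step 5: p0  (read b: p0→p0)
  step 6: p3  (read a: p0→p3)
  step 7: p2  (read b: p3→p2)
  step 8: p0  (read b: p2→p0)

So i = 0, j = 1, giving x = w[0:0] = ε, y = w[0:1] = b, z = w[1:8] = abbbabb.
Check: |xy| = 1 ≤ 4 and |y| = 1 ≥ 1. Reading y takes M from p0 back to p0, so every xyⁱz is accepted.
Since M has 4 states, any run of length ≥ 4 visits 4+1 states, so by pigeonhole some state repeats within the first 4 steps — that repeat gives the pumpable loop.

b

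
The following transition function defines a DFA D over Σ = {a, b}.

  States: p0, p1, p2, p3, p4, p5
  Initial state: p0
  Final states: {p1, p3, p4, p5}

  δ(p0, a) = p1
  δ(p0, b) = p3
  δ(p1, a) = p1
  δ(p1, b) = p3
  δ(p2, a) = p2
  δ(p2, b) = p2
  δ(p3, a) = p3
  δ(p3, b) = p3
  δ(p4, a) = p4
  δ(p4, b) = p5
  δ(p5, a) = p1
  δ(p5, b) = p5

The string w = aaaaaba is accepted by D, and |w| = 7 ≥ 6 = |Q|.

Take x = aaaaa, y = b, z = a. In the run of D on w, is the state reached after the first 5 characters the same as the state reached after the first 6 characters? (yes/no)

no

Run of D on the first 6 characters of w = a a a a a b:
  step 0: p0  (start)
  step 1: p1  (read a: p0→p1)
  step 2: p1  (read a: p1→p1)
  step 3: p1  (read a: p1→p1)
  step 4: p1  (read a: p1→p1)
  step 5: p1  (read a: p1→p1)
  step 6: p3  (read b: p1→p3)

After x (step 5): p1. After xy (step 6): p3.
They differ (p1 ≠ p3), so y is not a cycle from the state after x; this split is not the one the pumping-lemma construction produces, and pumping y need not keep the string in L(D).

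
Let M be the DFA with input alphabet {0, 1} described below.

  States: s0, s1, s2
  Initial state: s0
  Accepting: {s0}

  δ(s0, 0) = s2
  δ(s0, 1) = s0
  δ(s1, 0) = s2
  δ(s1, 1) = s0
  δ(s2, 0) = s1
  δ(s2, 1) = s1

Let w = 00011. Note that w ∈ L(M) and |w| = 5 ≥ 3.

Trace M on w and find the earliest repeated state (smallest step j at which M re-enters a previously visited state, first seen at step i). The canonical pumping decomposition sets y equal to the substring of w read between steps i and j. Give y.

00

State sequence: s0 -0-> s2 -0-> s1 -0-> s2 -1-> s1 -1-> s0
First repeat at step 3: s2 was already visited.

So i = 1, j = 3, giving x = w[0:1] = 0, y = w[1:3] = 00, z = w[3:5] = 11.
Check: |xy| = 3 ≤ 3 and |y| = 2 ≥ 1. Reading y takes M from s2 back to s2, so every xyⁱz is accepted.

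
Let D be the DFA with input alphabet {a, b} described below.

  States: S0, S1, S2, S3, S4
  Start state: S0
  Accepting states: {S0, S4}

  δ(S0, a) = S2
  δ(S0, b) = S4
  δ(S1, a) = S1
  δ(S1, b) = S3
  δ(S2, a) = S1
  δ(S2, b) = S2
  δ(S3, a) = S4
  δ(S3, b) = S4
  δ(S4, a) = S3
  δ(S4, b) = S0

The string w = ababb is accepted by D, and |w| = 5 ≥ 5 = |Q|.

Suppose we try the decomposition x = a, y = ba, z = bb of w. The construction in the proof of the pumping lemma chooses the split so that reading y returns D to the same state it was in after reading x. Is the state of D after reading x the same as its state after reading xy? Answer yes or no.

State sequence: S0 -a-> S2 -b-> S2 -a-> S1

After x (step 1): S2. After xy (step 3): S1.
They differ (S2 ≠ S1), so y is not a cycle from the state after x; this split is not the one the pumping-lemma construction produces, and pumping y need not keep the string in L(D).

no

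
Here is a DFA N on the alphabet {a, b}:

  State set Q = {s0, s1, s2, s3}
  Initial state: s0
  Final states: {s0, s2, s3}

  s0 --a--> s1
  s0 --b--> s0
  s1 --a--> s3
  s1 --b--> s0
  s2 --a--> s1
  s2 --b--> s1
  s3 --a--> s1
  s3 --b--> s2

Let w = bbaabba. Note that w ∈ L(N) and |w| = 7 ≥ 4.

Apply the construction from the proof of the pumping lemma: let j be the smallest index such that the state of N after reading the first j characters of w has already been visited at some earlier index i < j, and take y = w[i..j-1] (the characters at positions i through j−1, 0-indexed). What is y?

b

Run of N on w = b b a a b b a:
  step 0: s0  (start)
  step 1: s0  (read b: s0→s0)   ← first repeat (s0 seen earlier)
  step 2: s0  (read b: s0→s0)
  step 3: s1  (read a: s0→s1)
  step 4: s3  (read a: s1→s3)
  step 5: s2  (read b: s3→s2)
  step 6: s1  (read b: s2→s1)
  step 7: s3  (read a: s1→s3)

So i = 0, j = 1, giving x = w[0:0] = ε, y = w[0:1] = b, z = w[1:7] = baabba.
Check: |xy| = 1 ≤ 4 and |y| = 1 ≥ 1. Reading y takes N from s0 back to s0, so every xyⁱz is accepted.
With |Q| = 4, pigeonhole forces a state repeat no later than step 4; the substring read between the first and second visits to that state can be pumped.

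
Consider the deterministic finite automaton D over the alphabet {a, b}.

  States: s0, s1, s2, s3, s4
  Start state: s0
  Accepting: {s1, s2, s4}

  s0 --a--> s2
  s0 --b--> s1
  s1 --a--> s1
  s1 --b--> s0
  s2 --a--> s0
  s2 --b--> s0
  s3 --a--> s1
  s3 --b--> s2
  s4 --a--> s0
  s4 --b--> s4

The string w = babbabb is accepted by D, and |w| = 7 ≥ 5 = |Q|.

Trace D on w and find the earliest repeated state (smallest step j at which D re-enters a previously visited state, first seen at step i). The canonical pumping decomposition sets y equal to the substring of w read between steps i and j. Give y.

State sequence: s0 -b-> s1 -a-> s1 -b-> s0 -b-> s1 -a-> s1 -b-> s0 -b-> s1
First repeat at step 2: s1 was already visited.

So i = 1, j = 2, giving x = w[0:1] = b, y = w[1:2] = a, z = w[2:7] = bbabb.
Check: |xy| = 2 ≤ 5 and |y| = 1 ≥ 1. Reading y takes D from s1 back to s1, so every xyⁱz is accepted.

a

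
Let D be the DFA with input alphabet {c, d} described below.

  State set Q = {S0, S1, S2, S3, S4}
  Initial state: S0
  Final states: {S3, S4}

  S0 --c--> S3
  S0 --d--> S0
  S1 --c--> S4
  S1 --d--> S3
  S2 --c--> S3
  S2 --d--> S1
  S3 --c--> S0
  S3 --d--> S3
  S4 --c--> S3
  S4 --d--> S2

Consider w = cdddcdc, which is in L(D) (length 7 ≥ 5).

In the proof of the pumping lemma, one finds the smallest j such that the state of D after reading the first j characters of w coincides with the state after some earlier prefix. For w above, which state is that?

Run of D on w = c d d d c d c:
  step 0: S0  (start)
  step 1: S3  (read c: S0→S3)
  step 2: S3  (read d: S3→S3)   ← first repeat (S3 seen earlier)
  step 3: S3  (read d: S3→S3)
  step 4: S3  (read d: S3→S3)
  step 5: S0  (read c: S3→S0)
  step 6: S0  (read d: S0→S0)
  step 7: S3  (read c: S0→S3)

The earliest repeat is at step j = 2: D is in S3, which it already visited at step i = 1.
Since D has 5 states, any run of length ≥ 5 visits 5+1 states, so by pigeonhole some state repeats within the first 5 steps — that repeat gives the pumpable loop.

S3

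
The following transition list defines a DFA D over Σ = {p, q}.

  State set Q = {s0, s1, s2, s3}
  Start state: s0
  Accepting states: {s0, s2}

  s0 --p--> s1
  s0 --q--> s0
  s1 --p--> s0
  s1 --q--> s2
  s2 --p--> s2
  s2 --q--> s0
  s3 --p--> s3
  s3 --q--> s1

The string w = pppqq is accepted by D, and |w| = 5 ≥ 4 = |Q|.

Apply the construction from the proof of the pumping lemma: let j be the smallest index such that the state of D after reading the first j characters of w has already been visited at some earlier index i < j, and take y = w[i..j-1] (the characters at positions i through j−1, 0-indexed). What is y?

Run of D on w = p p p q q:
  step 0: s0  (start)
  step 1: s1  (read p: s0→s1)
  step 2: s0  (read p: s1→s0)   ← first repeat (s0 seen earlier)
  step 3: s1  (read p: s0→s1)
  step 4: s2  (read q: s1→s2)
  step 5: s0  (read q: s2→s0)

So i = 0, j = 2, giving x = w[0:0] = ε, y = w[0:2] = pp, z = w[2:5] = pqq.
Check: |xy| = 2 ≤ 4 and |y| = 2 ≥ 1. Reading y takes D from s0 back to s0, so every xyⁱz is accepted.

pp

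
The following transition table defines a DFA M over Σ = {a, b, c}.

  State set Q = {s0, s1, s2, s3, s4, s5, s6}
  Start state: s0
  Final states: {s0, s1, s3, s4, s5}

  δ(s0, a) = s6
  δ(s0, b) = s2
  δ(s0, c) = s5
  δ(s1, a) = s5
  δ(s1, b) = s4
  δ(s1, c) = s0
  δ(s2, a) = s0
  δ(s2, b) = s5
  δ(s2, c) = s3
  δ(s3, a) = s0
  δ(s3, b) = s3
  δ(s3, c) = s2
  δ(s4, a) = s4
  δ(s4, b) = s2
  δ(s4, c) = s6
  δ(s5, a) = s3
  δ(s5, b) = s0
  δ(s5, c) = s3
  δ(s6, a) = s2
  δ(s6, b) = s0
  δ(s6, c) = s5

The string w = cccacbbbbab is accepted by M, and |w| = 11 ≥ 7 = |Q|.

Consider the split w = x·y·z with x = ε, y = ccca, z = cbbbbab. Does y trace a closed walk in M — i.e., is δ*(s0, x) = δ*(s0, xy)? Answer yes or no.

Run of M on the first 4 characters of w = c c c a:
  step 0: s0  (start)
  step 1: s5  (read c: s0→s5)
  step 2: s3  (read c: s5→s3)
  step 3: s2  (read c: s3→s2)
  step 4: s0  (read a: s2→s0)

After x (step 0): s0. After xy (step 4): s0.
They match, so y = ccca drives M around a cycle from s0 back to itself; pumping y any number of times keeps M in s0 before reading z, and xyⁱz ∈ L(M) for every i ≥ 0.

yes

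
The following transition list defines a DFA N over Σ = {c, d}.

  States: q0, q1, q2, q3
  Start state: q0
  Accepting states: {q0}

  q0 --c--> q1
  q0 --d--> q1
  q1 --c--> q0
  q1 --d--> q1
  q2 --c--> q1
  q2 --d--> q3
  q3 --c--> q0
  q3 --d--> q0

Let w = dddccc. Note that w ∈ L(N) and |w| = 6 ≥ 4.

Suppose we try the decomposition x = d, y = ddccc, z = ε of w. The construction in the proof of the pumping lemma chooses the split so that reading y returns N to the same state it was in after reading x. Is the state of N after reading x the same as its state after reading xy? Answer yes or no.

State sequence: q0 -d-> q1 -d-> q1 -d-> q1 -c-> q0 -c-> q1 -c-> q0

After x (step 1): q1. After xy (step 6): q0.
They differ (q1 ≠ q0), so y is not a cycle from the state after x; this split is not the one the pumping-lemma construction produces, and pumping y need not keep the string in L(N).

no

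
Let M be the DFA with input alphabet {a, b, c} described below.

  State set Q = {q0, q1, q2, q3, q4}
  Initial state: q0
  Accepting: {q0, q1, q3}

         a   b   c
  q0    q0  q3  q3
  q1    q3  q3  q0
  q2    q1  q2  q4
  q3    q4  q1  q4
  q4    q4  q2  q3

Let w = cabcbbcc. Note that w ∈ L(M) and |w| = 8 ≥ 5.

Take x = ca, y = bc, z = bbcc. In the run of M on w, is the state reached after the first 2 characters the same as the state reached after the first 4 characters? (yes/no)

State sequence: q0 -c-> q3 -a-> q4 -b-> q2 -c-> q4

After x (step 2): q4. After xy (step 4): q4.
They match, so y = bc drives M around a cycle from q4 back to itself; pumping y any number of times keeps M in q4 before reading z, and xyⁱz ∈ L(M) for every i ≥ 0.

yes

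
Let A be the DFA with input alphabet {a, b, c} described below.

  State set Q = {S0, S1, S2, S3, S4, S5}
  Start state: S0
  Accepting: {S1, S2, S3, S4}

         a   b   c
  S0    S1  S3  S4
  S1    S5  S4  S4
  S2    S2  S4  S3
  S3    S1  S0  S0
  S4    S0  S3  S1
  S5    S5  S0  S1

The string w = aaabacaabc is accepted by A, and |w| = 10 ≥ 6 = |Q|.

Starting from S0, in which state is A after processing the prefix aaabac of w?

S4

Run of A on the first 6 characters of w = a a a b a c:
  step 0: S0  (start)
  step 1: S1  (read a: S0→S1)
  step 2: S5  (read a: S1→S5)
  step 3: S5  (read a: S5→S5)
  step 4: S0  (read b: S5→S0)
  step 5: S1  (read a: S0→S1)
  step 6: S4  (read c: S1→S4)

After reading 6 characters, A is in state S4.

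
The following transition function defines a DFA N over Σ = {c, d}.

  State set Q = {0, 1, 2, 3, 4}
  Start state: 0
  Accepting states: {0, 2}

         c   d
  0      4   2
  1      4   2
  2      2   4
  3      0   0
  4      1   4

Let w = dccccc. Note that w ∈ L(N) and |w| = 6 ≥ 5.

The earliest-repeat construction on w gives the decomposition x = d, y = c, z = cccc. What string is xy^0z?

dcccc

xy⁰z = xz = d·cccc = dcccc.
Reading y = c takes N from 2 back to 2, so after x the machine is still in 2, and z then leads to the accepting state 2. Hence dcccc ∈ L(N).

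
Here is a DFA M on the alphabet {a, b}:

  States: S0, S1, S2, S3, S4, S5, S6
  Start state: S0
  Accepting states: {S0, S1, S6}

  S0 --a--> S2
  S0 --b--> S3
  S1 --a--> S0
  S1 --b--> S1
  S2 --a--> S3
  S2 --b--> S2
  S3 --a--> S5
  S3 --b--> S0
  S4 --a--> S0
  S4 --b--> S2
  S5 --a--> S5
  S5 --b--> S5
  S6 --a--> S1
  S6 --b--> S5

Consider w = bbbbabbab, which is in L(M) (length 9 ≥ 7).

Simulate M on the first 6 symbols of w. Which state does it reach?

S2

Run of M on the first 6 characters of w = b b b b a b:
  step 0: S0  (start)
  step 1: S3  (read b: S0→S3)
  step 2: S0  (read b: S3→S0)
  step 3: S3  (read b: S0→S3)
  step 4: S0  (read b: S3→S0)
  step 5: S2  (read a: S0→S2)
  step 6: S2  (read b: S2→S2)

After reading 6 characters, M is in state S2.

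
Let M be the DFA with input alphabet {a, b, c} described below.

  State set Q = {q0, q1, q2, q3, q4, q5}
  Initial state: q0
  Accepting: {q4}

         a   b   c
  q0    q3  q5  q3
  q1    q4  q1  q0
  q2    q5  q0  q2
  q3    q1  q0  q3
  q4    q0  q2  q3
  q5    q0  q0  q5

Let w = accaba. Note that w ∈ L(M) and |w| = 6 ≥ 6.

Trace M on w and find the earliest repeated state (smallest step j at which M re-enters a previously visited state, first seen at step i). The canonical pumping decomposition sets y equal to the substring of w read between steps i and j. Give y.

State sequence: q0 -a-> q3 -c-> q3 -c-> q3 -a-> q1 -b-> q1 -a-> q4
First repeat at step 2: q3 was already visited.

So i = 1, j = 2, giving x = w[0:1] = a, y = w[1:2] = c, z = w[2:6] = caba.
Check: |xy| = 2 ≤ 6 and |y| = 1 ≥ 1. Reading y takes M from q3 back to q3, so every xyⁱz is accepted.

c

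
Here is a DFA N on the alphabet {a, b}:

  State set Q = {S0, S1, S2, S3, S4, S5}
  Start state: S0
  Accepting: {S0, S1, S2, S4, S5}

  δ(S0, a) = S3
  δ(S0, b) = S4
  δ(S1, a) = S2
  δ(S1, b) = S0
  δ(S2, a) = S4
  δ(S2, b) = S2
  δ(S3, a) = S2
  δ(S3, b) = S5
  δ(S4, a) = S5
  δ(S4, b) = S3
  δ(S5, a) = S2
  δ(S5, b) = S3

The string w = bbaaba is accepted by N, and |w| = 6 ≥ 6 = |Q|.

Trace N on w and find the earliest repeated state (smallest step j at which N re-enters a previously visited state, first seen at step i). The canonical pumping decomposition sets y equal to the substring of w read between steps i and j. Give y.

baa

Run of N on w = b b a a b a:
  step 0: S0  (start)
  step 1: S4  (read b: S0→S4)
  step 2: S3  (read b: S4→S3)
  step 3: S2  (read a: S3→S2)
  step 4: S4  (read a: S2→S4)   ← first repeat (S4 seen earlier)
  step 5: S3  (read b: S4→S3)
  step 6: S2  (read a: S3→S2)

So i = 1, j = 4, giving x = w[0:1] = b, y = w[1:4] = baa, z = w[4:6] = ba.
Check: |xy| = 4 ≤ 6 and |y| = 3 ≥ 1. Reading y takes N from S4 back to S4, so every xyⁱz is accepted.
Pumping length from the standard proof: p = 6 (the number of states). The repeated state found above gives |xy| = j ≤ 6 and |y| = j − i ≥ 1.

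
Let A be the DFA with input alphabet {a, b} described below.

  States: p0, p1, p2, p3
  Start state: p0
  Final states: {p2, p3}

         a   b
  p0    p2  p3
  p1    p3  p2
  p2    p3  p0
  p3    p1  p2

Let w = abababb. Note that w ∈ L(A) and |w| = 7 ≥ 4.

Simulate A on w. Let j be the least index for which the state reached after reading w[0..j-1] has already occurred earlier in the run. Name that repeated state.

p0

State sequence: p0 -a-> p2 -b-> p0 -a-> p2 -b-> p0 -a-> p2 -b-> p0 -b-> p3
First repeat at step 2: p0 was already visited.

The earliest repeat is at step j = 2: A is in p0, which it already visited at step i = 0.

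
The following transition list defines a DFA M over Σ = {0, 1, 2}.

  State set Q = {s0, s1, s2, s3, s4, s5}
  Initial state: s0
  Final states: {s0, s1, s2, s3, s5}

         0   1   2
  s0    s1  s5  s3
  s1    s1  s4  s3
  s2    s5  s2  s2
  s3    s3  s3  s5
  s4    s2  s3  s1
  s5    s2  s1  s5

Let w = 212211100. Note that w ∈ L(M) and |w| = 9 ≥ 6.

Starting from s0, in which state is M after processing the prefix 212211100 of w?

s3

State sequence: s0 -2-> s3 -1-> s3 -2-> s5 -2-> s5 -1-> s1 -1-> s4 -1-> s3 -0-> s3 -0-> s3

After reading 9 characters, M is in state s3.
(This kind of state-tracing is the core of the pumping-lemma construction: with 6 states, pigeonhole forces a repeat within the first 6 steps.)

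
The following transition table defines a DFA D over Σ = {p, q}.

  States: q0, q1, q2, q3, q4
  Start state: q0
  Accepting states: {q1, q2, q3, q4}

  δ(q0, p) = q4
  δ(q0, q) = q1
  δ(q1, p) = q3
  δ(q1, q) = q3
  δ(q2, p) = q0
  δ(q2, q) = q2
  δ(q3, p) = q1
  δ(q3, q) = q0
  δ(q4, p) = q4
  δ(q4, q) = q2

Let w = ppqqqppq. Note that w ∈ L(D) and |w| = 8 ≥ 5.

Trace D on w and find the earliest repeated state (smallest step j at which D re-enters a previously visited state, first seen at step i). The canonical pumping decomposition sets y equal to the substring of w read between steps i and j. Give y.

p

State sequence: q0 -p-> q4 -p-> q4 -q-> q2 -q-> q2 -q-> q2 -p-> q0 -p-> q4 -q-> q2
First repeat at step 2: q4 was already visited.

So i = 1, j = 2, giving x = w[0:1] = p, y = w[1:2] = p, z = w[2:8] = qqqppq.
Check: |xy| = 2 ≤ 5 and |y| = 1 ≥ 1. Reading y takes D from q4 back to q4, so every xyⁱz is accepted.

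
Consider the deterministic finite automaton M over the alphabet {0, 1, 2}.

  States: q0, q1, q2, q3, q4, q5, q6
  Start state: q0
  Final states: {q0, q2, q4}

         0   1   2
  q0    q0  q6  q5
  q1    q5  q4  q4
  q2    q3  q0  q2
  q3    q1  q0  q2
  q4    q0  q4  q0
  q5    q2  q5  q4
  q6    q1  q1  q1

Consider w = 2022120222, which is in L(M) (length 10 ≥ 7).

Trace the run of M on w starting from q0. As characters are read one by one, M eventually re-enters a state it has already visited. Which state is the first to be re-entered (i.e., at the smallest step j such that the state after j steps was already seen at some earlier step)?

q2

State sequence: q0 -2-> q5 -0-> q2 -2-> q2 -2-> q2 -1-> q0 -2-> q5 -0-> q2 -2-> q2 -2-> q2 -2-> q2
First repeat at step 3: q2 was already visited.

The earliest repeat is at step j = 3: M is in q2, which it already visited at step i = 2.
With |Q| = 7, pigeonhole forces a state repeat no later than step 7; the substring read between the first and second visits to that state can be pumped.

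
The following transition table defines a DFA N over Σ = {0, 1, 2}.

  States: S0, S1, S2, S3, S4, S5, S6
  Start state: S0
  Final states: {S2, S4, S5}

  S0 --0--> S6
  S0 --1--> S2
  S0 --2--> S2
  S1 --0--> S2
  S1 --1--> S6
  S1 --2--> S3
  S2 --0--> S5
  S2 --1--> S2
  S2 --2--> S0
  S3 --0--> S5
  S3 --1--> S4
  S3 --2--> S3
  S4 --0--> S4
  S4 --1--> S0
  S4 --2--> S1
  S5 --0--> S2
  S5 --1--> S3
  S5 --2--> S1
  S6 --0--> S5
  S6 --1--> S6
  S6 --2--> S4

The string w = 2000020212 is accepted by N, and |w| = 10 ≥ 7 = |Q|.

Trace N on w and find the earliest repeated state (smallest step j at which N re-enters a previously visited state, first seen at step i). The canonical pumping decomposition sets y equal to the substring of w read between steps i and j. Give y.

State sequence: S0 -2-> S2 -0-> S5 -0-> S2 -0-> S5 -0-> S2 -2-> S0 -0-> S6 -2-> S4 -1-> S0 -2-> S2
First repeat at step 3: S2 was already visited.

So i = 1, j = 3, giving x = w[0:1] = 2, y = w[1:3] = 00, z = w[3:10] = 0020212.
Check: |xy| = 3 ≤ 7 and |y| = 2 ≥ 1. Reading y takes N from S2 back to S2, so every xyⁱz is accepted.
Since N has 7 states, any run of length ≥ 7 visits 7+1 states, so by pigeonhole some state repeats within the first 7 steps — that repeat gives the pumpable loop.

00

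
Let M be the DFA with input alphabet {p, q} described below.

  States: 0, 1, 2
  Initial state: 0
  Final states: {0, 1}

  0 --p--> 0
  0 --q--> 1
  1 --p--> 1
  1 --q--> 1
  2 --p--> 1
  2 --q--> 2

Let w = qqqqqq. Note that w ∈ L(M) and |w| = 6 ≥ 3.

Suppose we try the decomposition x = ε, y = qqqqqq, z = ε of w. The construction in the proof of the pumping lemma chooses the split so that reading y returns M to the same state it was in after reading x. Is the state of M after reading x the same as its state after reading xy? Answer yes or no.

no

Run of M on the first 6 characters of w = q q q q q q:
  step 0: 0  (start)
  step 1: 1  (read q: 0→1)
  step 2: 1  (read q: 1→1)
  step 3: 1  (read q: 1→1)
  step 4: 1  (read q: 1→1)
  step 5: 1  (read q: 1→1)
  step 6: 1  (read q: 1→1)

After x (step 0): 0. After xy (step 6): 1.
They differ (0 ≠ 1), so y is not a cycle from the state after x; this split is not the one the pumping-lemma construction produces, and pumping y need not keep the string in L(M).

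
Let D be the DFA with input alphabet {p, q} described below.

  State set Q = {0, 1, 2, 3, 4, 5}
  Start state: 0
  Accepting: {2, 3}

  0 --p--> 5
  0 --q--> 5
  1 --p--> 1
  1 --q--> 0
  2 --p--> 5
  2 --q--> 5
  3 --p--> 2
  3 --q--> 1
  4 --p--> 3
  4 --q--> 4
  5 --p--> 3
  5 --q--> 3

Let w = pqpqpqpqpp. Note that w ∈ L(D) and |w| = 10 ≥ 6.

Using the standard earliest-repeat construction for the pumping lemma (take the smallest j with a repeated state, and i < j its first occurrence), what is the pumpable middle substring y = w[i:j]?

qpq

Run of D on w = p q p q p q p q p p:
  step 0: 0  (start)
  step 1: 5  (read p: 0→5)
  step 2: 3  (read q: 5→3)
  step 3: 2  (read p: 3→2)
  step 4: 5  (read q: 2→5)   ← first repeat (5 seen earlier)
  step 5: 3  (read p: 5→3)
  step 6: 1  (read q: 3→1)
  step 7: 1  (read p: 1→1)
  step 8: 0  (read q: 1→0)
  step 9: 5  (read p: 0→5)
  step 10: 3  (read p: 5→3)

So i = 1, j = 4, giving x = w[0:1] = p, y = w[1:4] = qpq, z = w[4:10] = pqpqpp.
Check: |xy| = 4 ≤ 6 and |y| = 3 ≥ 1. Reading y takes D from 5 back to 5, so every xyⁱz is accepted.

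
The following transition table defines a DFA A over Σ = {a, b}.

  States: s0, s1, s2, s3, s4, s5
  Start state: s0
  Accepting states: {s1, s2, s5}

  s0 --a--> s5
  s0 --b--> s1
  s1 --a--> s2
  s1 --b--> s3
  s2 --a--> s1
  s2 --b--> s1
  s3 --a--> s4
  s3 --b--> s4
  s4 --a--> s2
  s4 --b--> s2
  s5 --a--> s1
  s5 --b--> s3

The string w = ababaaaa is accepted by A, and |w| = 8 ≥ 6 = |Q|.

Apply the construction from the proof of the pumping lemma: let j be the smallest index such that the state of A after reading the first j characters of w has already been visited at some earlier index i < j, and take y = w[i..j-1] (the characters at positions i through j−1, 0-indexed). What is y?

aa

Run of A on w = a b a b a a a a:
  step 0: s0  (start)
  step 1: s5  (read a: s0→s5)
  step 2: s3  (read b: s5→s3)
  step 3: s4  (read a: s3→s4)
  step 4: s2  (read b: s4→s2)
  step 5: s1  (read a: s2→s1)
  step 6: s2  (read a: s1→s2)   ← first repeat (s2 seen earlier)
  step 7: s1  (read a: s2→s1)
  step 8: s2  (read a: s1→s2)

So i = 4, j = 6, giving x = w[0:4] = abab, y = w[4:6] = aa, z = w[6:8] = aa.
Check: |xy| = 6 ≤ 6 and |y| = 2 ≥ 1. Reading y takes A from s2 back to s2, so every xyⁱz is accepted.
The DFA has 6 states, so the proof of the pumping lemma guarantees a repeated state among the first 6+1 visited; the segment between the two visits is the pumpable y.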